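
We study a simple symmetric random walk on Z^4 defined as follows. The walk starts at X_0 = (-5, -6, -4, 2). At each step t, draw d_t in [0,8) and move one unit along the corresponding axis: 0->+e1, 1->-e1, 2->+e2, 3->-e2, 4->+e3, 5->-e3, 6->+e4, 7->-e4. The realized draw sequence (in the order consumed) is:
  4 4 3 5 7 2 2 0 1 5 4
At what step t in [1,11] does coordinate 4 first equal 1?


5

t=0: X=(-5, -6, -4, 2), d=4 → +e3, X_1=(-5, -6, -3, 2)
t=1: X=(-5, -6, -3, 2), d=4 → +e3, X_2=(-5, -6, -2, 2)
t=2: X=(-5, -6, -2, 2), d=3 → -e2, X_3=(-5, -7, -2, 2)
t=3: X=(-5, -7, -2, 2), d=5 → -e3, X_4=(-5, -7, -3, 2)
t=4: X=(-5, -7, -3, 2), d=7 → -e4, X_5=(-5, -7, -3, 1)
t=5: X=(-5, -7, -3, 1), d=2 → +e2, X_6=(-5, -6, -3, 1)
t=6: X=(-5, -6, -3, 1), d=2 → +e2, X_7=(-5, -5, -3, 1)
t=7: X=(-5, -5, -3, 1), d=0 → +e1, X_8=(-4, -5, -3, 1)
t=8: X=(-4, -5, -3, 1), d=1 → -e1, X_9=(-5, -5, -3, 1)
t=9: X=(-5, -5, -3, 1), d=5 → -e3, X_10=(-5, -5, -4, 1)
t=10: X=(-5, -5, -4, 1), d=4 → +e3, X_11=(-5, -5, -3, 1)


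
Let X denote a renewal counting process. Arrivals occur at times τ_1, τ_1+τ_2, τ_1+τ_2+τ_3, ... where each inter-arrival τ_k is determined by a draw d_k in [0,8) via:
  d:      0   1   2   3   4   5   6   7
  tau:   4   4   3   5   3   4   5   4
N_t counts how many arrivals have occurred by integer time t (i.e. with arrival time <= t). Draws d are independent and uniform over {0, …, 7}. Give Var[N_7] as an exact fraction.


55/256

Inter-arrival values over d=0..7: [4, 4, 3, 5, 3, 4, 5, 4]
Each d has probability 1/8, so the pmf of τ is: f(3) = 1/4, f(4) = 1/2, f(5) = 1/4
Let p_n(j) = P(N_n = j), with p_0 = [1]. Condition on τ_1: p_n(0) = P(τ > n), and for j >= 1, p_n(j) = Σ_{k<=n} f(k)·p_{n−k}(j−1)
p_1 = [1]  (j = 0)
p_2 = [1]  (j = 0)
p_3 = [3/4, 1/4]  (j = 0..1)
p_4 = [1/4, 3/4]  (j = 0..1)
p_5 = [0, 1]  (j = 0..1)
p_6 = [0, 15/16, 1/16]  (j = 0..2)
p_7 = [0, 11/16, 5/16]  (j = 0..2)
E[N_7] = Σ j·p_7(j) = 21/16;  E[N_7²] = Σ j²·p_7(j) = 31/16
Var[N_7] = 31/16 − (21/16)² = 55/256


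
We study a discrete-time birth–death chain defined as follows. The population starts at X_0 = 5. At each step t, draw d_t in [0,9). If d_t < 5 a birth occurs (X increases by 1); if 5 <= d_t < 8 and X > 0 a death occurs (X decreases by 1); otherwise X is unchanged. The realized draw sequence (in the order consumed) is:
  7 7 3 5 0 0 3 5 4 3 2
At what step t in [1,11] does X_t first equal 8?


t=0: X=5, d=7 → death, X_1=4
t=1: X=4, d=7 → death, X_2=3
t=2: X=3, d=3 → birth, X_3=4
t=3: X=4, d=5 → death, X_4=3
t=4: X=3, d=0 → birth, X_5=4
t=5: X=4, d=0 → birth, X_6=5
t=6: X=5, d=3 → birth, X_7=6
t=7: X=6, d=5 → death, X_8=5
t=8: X=5, d=4 → birth, X_9=6
t=9: X=6, d=3 → birth, X_10=7
t=10: X=7, d=2 → birth, X_11=8

11


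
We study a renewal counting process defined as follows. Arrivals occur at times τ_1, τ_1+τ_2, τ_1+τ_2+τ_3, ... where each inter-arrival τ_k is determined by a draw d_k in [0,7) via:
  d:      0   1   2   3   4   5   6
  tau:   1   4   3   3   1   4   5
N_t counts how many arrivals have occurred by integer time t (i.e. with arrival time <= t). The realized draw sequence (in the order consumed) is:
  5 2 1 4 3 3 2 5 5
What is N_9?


2

draw d_1=5: τ_1=4, arrival time A_1=4
draw d_2=2: τ_2=3, arrival time A_2=7
draw d_3=1: τ_3=4, arrival time A_3=11
draw d_4=4: τ_4=1, arrival time A_4=12
draw d_5=3: τ_5=3, arrival time A_5=15
draw d_6=3: τ_6=3, arrival time A_6=18
draw d_7=2: τ_7=3, arrival time A_7=21
draw d_8=5: τ_8=4, arrival time A_8=25
draw d_9=5: τ_9=4, arrival time A_9=29
N_t over t=0..9: 0:0 1:0 2:0 3:0 4:1 5:1 6:1 7:2 8:2 9:2


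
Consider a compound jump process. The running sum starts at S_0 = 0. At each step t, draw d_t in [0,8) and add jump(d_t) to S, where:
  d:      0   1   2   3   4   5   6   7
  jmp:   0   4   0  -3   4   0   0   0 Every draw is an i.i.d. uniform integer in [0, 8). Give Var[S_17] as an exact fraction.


Outcome values over d=0..7: [0, 4, 0, -3, 4, 0, 0, 0]
Σy = 5, Σy² = 41, M = 8
μ = 5/8 = 5/8,  σ² = 41/8 − (5/8)² = 303/64
Independent increments: Var[S_17] = 17·σ² = 17·(303/64) = 5151/64

5151/64


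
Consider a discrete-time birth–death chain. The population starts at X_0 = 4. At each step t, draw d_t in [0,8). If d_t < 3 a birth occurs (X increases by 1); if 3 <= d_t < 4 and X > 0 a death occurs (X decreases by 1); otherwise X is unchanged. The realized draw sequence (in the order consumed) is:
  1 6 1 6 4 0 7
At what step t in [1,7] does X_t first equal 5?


t=0: X=4, d=1 → birth, X_1=5
t=1: X=5, d=6 → hold, X_2=5
t=2: X=5, d=1 → birth, X_3=6
t=3: X=6, d=6 → hold, X_4=6
t=4: X=6, d=4 → hold, X_5=6
t=5: X=6, d=0 → birth, X_6=7
t=6: X=7, d=7 → hold, X_7=7

1


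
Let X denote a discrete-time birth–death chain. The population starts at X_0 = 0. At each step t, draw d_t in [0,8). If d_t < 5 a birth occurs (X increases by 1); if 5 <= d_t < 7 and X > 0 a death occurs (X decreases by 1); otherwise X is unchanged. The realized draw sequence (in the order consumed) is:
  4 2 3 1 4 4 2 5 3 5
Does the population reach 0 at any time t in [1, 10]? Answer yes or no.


no

t=0: X=0, d=4 → birth, X_1=1
t=1: X=1, d=2 → birth, X_2=2
t=2: X=2, d=3 → birth, X_3=3
t=3: X=3, d=1 → birth, X_4=4
t=4: X=4, d=4 → birth, X_5=5
t=5: X=5, d=4 → birth, X_6=6
t=6: X=6, d=2 → birth, X_7=7
t=7: X=7, d=5 → death, X_8=6
t=8: X=6, d=3 → birth, X_9=7
t=9: X=7, d=5 → death, X_10=6


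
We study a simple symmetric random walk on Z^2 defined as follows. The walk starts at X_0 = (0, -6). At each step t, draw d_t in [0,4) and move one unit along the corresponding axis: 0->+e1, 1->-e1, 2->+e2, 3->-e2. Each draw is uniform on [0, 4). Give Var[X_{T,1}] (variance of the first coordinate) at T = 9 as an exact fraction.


Outcome values over d=0..3: [1, -1, 0, 0]
Σy = 0, Σy² = 2, M = 4
μ = 0/4 = 0,  σ² = 2/4 − (0)² = 1/2
Independent increments: Var[X_9] = 9·σ² = 9·(1/2) = 9/2

9/2


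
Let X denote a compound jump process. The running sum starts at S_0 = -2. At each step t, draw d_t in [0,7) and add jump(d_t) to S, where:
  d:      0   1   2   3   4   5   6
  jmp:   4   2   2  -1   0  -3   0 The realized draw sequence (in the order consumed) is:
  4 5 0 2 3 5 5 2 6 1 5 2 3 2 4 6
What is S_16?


t=0: S=-2, d=4, jump=0, S_1=-2
t=1: S=-2, d=5, jump=-3, S_2=-5
t=2: S=-5, d=0, jump=4, S_3=-1
t=3: S=-1, d=2, jump=2, S_4=1
t=4: S=1, d=3, jump=-1, S_5=0
t=5: S=0, d=5, jump=-3, S_6=-3
t=6: S=-3, d=5, jump=-3, S_7=-6
t=7: S=-6, d=2, jump=2, S_8=-4
t=8: S=-4, d=6, jump=0, S_9=-4
t=9: S=-4, d=1, jump=2, S_10=-2
t=10: S=-2, d=5, jump=-3, S_11=-5
t=11: S=-5, d=2, jump=2, S_12=-3
t=12: S=-3, d=3, jump=-1, S_13=-4
t=13: S=-4, d=2, jump=2, S_14=-2
t=14: S=-2, d=4, jump=0, S_15=-2
t=15: S=-2, d=6, jump=0, S_16=-2

-2


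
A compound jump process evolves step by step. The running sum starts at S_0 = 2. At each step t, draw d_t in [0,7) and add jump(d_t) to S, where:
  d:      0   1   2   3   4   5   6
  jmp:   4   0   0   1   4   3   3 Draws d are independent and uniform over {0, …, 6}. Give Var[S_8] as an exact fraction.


1056/49

Outcome values over d=0..6: [4, 0, 0, 1, 4, 3, 3]
Σy = 15, Σy² = 51, M = 7
μ = 15/7 = 15/7,  σ² = 51/7 − (15/7)² = 132/49
Independent increments: Var[S_8] = 8·σ² = 8·(132/49) = 1056/49


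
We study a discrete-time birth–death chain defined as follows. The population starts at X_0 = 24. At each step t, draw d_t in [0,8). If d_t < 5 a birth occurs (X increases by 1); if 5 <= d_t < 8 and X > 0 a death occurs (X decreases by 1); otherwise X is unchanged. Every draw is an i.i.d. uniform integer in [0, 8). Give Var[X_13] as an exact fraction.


195/16

X can drop by at most 1 per step and X_0 = 24 > T = 13, so X_t >= 24 − t >= 11 > 0 for every t <= 13: the floor at 0 (the 'and X > 0' condition) never binds. Hence X_13 = X_0 + Σ_{t<13} Y_t with i.i.d. increments Y_t = y(d_t) ∈ {+1, −1, 0}.
Outcome values over d=0..7: [1, 1, 1, 1, 1, -1, -1, -1]
Σy = 2, Σy² = 8, M = 8
μ = 2/8 = 1/4,  σ² = 8/8 − (1/4)² = 15/16
Independent increments: Var[X_13] = 13·σ² = 13·(15/16) = 195/16


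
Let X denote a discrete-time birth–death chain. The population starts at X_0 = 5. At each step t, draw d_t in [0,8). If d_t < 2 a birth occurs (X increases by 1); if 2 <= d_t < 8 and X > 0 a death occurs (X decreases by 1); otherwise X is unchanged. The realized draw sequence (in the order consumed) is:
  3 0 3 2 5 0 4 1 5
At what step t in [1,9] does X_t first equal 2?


t=0: X=5, d=3 → death, X_1=4
t=1: X=4, d=0 → birth, X_2=5
t=2: X=5, d=3 → death, X_3=4
t=3: X=4, d=2 → death, X_4=3
t=4: X=3, d=5 → death, X_5=2
t=5: X=2, d=0 → birth, X_6=3
t=6: X=3, d=4 → death, X_7=2
t=7: X=2, d=1 → birth, X_8=3
t=8: X=3, d=5 → death, X_9=2

5


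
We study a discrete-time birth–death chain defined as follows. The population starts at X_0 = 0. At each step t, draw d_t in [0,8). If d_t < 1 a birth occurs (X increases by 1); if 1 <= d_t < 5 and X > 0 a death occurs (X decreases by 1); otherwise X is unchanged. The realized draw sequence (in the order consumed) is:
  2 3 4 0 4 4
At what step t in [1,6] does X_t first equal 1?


t=0: X=0, d=2 → hold, X_1=0
t=1: X=0, d=3 → hold, X_2=0
t=2: X=0, d=4 → hold, X_3=0
t=3: X=0, d=0 → birth, X_4=1
t=4: X=1, d=4 → death, X_5=0
t=5: X=0, d=4 → hold, X_6=0

4


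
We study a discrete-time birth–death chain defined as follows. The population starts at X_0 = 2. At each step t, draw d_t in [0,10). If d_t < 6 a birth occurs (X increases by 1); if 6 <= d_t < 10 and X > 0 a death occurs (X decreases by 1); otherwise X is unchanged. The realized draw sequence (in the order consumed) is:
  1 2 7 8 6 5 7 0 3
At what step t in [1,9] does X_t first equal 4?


2

t=0: X=2, d=1 → birth, X_1=3
t=1: X=3, d=2 → birth, X_2=4
t=2: X=4, d=7 → death, X_3=3
t=3: X=3, d=8 → death, X_4=2
t=4: X=2, d=6 → death, X_5=1
t=5: X=1, d=5 → birth, X_6=2
t=6: X=2, d=7 → death, X_7=1
t=7: X=1, d=0 → birth, X_8=2
t=8: X=2, d=3 → birth, X_9=3


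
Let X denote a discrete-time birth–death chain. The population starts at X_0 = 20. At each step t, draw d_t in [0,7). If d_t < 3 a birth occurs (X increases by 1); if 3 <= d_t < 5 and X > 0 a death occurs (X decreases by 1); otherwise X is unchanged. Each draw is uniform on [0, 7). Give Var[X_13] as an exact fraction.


X can drop by at most 1 per step and X_0 = 20 > T = 13, so X_t >= 20 − t >= 7 > 0 for every t <= 13: the floor at 0 (the 'and X > 0' condition) never binds. Hence X_13 = X_0 + Σ_{t<13} Y_t with i.i.d. increments Y_t = y(d_t) ∈ {+1, −1, 0}.
Outcome values over d=0..6: [1, 1, 1, -1, -1, 0, 0]
Σy = 1, Σy² = 5, M = 7
μ = 1/7 = 1/7,  σ² = 5/7 − (1/7)² = 34/49
Independent increments: Var[X_13] = 13·σ² = 13·(34/49) = 442/49

442/49


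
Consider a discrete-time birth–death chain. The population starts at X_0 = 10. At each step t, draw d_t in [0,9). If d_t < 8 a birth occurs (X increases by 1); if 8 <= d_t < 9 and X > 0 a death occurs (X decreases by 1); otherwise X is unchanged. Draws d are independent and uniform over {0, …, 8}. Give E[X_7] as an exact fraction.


139/9

X can drop by at most 1 per step and X_0 = 10 > T = 7, so X_t >= 10 − t >= 3 > 0 for every t <= 7: the floor at 0 (the 'and X > 0' condition) never binds. Hence X_7 = X_0 + Σ_{t<7} Y_t with i.i.d. increments Y_t = y(d_t) ∈ {+1, −1, 0}.
Outcome values over d=0..8: [1, 1, 1, 1, 1, 1, 1, 1, -1]
Σy = 7, Σy² = 9, M = 9
μ = 7/9 = 7/9,  σ² = 9/9 − (7/9)² = 32/81
E[X_7] = 10 + 7·(7/9) = 139/9


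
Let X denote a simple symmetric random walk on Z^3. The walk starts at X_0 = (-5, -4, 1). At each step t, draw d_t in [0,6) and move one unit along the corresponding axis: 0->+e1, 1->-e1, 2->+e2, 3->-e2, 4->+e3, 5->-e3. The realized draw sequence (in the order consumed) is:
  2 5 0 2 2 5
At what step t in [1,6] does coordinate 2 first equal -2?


4

t=0: X=(-5, -4, 1), d=2 → +e2, X_1=(-5, -3, 1)
t=1: X=(-5, -3, 1), d=5 → -e3, X_2=(-5, -3, 0)
t=2: X=(-5, -3, 0), d=0 → +e1, X_3=(-4, -3, 0)
t=3: X=(-4, -3, 0), d=2 → +e2, X_4=(-4, -2, 0)
t=4: X=(-4, -2, 0), d=2 → +e2, X_5=(-4, -1, 0)
t=5: X=(-4, -1, 0), d=5 → -e3, X_6=(-4, -1, -1)


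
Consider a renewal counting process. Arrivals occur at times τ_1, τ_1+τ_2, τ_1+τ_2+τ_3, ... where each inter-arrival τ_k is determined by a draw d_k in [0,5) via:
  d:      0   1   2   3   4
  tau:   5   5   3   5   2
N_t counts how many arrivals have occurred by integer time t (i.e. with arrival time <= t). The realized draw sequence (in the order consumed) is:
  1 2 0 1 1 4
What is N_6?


1

draw d_1=1: τ_1=5, arrival time A_1=5
draw d_2=2: τ_2=3, arrival time A_2=8
draw d_3=0: τ_3=5, arrival time A_3=13
draw d_4=1: τ_4=5, arrival time A_4=18
draw d_5=1: τ_5=5, arrival time A_5=23
draw d_6=4: τ_6=2, arrival time A_6=25
N_t over t=0..6: 0:0 1:0 2:0 3:0 4:0 5:1 6:1


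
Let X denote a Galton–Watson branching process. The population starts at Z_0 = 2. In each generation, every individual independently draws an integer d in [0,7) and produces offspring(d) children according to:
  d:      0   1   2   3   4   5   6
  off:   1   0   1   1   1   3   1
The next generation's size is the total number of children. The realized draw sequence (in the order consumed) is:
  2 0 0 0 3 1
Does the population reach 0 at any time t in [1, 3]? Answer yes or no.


no

gen 0: Z_0=2, draws=[2, 0], offspring=[1, 1], Z_1=2
gen 1: Z_1=2, draws=[0, 0], offspring=[1, 1], Z_2=2
gen 2: Z_2=2, draws=[3, 1], offspring=[1, 0], Z_3=1


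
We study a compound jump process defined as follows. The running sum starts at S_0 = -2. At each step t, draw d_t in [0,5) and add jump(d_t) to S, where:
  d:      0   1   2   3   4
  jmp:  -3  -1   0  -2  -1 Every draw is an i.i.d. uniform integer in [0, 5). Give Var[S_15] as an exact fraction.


Outcome values over d=0..4: [-3, -1, 0, -2, -1]
Σy = -7, Σy² = 15, M = 5
μ = -7/5 = -7/5,  σ² = 15/5 − (-7/5)² = 26/25
Independent increments: Var[S_15] = 15·σ² = 15·(26/25) = 78/5

78/5


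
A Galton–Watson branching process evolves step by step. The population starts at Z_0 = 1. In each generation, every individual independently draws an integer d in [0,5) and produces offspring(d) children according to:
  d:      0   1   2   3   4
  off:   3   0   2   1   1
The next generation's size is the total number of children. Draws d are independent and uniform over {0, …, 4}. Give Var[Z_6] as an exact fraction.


22291325784/244140625

Outcome values over d=0..4: [3, 0, 2, 1, 1]
Σy = 7, Σy² = 15, M = 5
μ = 7/5 = 7/5,  σ² = 15/5 − (7/5)² = 26/25
V_0 = 0, E_0 = 1
V_1 = 26/25·E_0 + (7/5)²·V_0 = 26/25;  E_1 = 7/5
V_2 = 26/25·E_1 + (7/5)²·V_1 = 2184/625;  E_2 = 49/25
V_3 = 26/25·E_2 + (7/5)²·V_2 = 138866/15625;  E_3 = 343/125
V_4 = 26/25·E_3 + (7/5)²·V_3 = 7919184/390625;  E_4 = 2401/625
V_5 = 26/25·E_4 + (7/5)²·V_4 = 427056266/9765625;  E_5 = 16807/3125
V_6 = 26/25·E_5 + (7/5)²·V_5 = 22291325784/244140625;  E_6 = 117649/15625


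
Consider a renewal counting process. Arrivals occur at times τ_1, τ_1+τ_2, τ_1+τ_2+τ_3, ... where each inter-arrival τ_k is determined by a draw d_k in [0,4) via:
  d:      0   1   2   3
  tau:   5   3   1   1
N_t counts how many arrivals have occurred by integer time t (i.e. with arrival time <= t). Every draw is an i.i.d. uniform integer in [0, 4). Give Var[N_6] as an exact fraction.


4911/4096

Inter-arrival values over d=0..3: [5, 3, 1, 1]
Each d has probability 1/4, so the pmf of τ is: f(1) = 1/2, f(3) = 1/4, f(5) = 1/4
Let p_n(j) = P(N_n = j), with p_0 = [1]. Condition on τ_1: p_n(0) = P(τ > n), and for j >= 1, p_n(j) = Σ_{k<=n} f(k)·p_{n−k}(j−1)
p_1 = [1/2, 1/2]  (j = 0..1)
p_2 = [1/2, 1/4, 1/4]  (j = 0..2)
p_3 = [1/4, 1/2, 1/8, 1/8]  (j = 0..3)
p_4 = [1/4, 1/4, 3/8, 1/16, 1/16]  (j = 0..4)
p_5 = [0, 1/2, 3/16, 1/4, 1/32, 1/32]  (j = 0..5)
p_6 = [0, 3/16, 1/2, 1/8, 5/32, 1/64, 1/64]  (j = 0..6)
E[N_6] = Σ j·p_6(j) = 151/64;  E[N_6²] = Σ j²·p_6(j) = 433/64
Var[N_6] = 433/64 − (151/64)² = 4911/4096


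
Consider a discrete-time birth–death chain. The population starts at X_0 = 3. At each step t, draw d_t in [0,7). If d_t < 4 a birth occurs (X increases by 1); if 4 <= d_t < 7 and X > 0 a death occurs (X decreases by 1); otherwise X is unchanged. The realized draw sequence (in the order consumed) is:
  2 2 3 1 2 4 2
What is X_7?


8

t=0: X=3, d=2 → birth, X_1=4
t=1: X=4, d=2 → birth, X_2=5
t=2: X=5, d=3 → birth, X_3=6
t=3: X=6, d=1 → birth, X_4=7
t=4: X=7, d=2 → birth, X_5=8
t=5: X=8, d=4 → death, X_6=7
t=6: X=7, d=2 → birth, X_7=8


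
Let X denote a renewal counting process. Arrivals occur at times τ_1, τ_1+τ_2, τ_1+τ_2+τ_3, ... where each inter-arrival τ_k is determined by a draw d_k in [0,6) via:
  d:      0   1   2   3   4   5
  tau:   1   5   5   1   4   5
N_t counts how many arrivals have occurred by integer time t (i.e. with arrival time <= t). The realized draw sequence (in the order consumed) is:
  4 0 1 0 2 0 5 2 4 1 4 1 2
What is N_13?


draw d_1=4: τ_1=4, arrival time A_1=4
draw d_2=0: τ_2=1, arrival time A_2=5
draw d_3=1: τ_3=5, arrival time A_3=10
draw d_4=0: τ_4=1, arrival time A_4=11
draw d_5=2: τ_5=5, arrival time A_5=16
draw d_6=0: τ_6=1, arrival time A_6=17
draw d_7=5: τ_7=5, arrival time A_7=22
draw d_8=2: τ_8=5, arrival time A_8=27
draw d_9=4: τ_9=4, arrival time A_9=31
draw d_10=1: τ_10=5, arrival time A_10=36
draw d_11=4: τ_11=4, arrival time A_11=40
draw d_12=1: τ_12=5, arrival time A_12=45
draw d_13=2: τ_13=5, arrival time A_13=50
N_t over t=0..13: 0:0 1:0 2:0 3:0 4:1 5:2 6:2 7:2 8:2 9:2 10:3 11:4 12:4 13:4

4


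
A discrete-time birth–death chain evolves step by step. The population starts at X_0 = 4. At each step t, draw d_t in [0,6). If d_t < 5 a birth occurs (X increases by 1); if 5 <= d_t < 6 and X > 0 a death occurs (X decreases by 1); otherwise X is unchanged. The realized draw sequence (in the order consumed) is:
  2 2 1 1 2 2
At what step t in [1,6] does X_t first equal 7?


t=0: X=4, d=2 → birth, X_1=5
t=1: X=5, d=2 → birth, X_2=6
t=2: X=6, d=1 → birth, X_3=7
t=3: X=7, d=1 → birth, X_4=8
t=4: X=8, d=2 → birth, X_5=9
t=5: X=9, d=2 → birth, X_6=10

3


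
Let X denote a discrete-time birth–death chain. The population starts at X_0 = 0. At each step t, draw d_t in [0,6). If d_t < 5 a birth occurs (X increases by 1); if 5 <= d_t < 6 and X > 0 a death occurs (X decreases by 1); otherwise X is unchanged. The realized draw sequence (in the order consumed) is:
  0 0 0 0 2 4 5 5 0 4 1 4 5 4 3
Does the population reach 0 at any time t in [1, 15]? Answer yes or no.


t=0: X=0, d=0 → birth, X_1=1
t=1: X=1, d=0 → birth, X_2=2
t=2: X=2, d=0 → birth, X_3=3
t=3: X=3, d=0 → birth, X_4=4
t=4: X=4, d=2 → birth, X_5=5
t=5: X=5, d=4 → birth, X_6=6
t=6: X=6, d=5 → death, X_7=5
t=7: X=5, d=5 → death, X_8=4
t=8: X=4, d=0 → birth, X_9=5
t=9: X=5, d=4 → birth, X_10=6
t=10: X=6, d=1 → birth, X_11=7
t=11: X=7, d=4 → birth, X_12=8
t=12: X=8, d=5 → death, X_13=7
t=13: X=7, d=4 → birth, X_14=8
t=14: X=8, d=3 → birth, X_15=9

no


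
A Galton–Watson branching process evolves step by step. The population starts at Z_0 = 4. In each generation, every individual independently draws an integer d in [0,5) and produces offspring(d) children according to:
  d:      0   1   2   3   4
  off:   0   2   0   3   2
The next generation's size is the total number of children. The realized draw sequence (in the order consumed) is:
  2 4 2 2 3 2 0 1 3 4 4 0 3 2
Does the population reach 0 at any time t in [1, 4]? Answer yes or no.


gen 0: Z_0=4, draws=[2, 4, 2, 2], offspring=[0, 2, 0, 0], Z_1=2
gen 1: Z_1=2, draws=[3, 2], offspring=[3, 0], Z_2=3
gen 2: Z_2=3, draws=[0, 1, 3], offspring=[0, 2, 3], Z_3=5
gen 3: Z_3=5, draws=[4, 4, 0, 3, 2], offspring=[2, 2, 0, 3, 0], Z_4=7

no


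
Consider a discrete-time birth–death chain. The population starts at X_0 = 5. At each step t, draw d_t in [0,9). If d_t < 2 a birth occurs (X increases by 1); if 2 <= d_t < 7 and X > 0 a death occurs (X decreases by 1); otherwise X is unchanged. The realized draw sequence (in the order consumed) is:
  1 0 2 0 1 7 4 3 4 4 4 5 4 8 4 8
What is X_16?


0

t=0: X=5, d=1 → birth, X_1=6
t=1: X=6, d=0 → birth, X_2=7
t=2: X=7, d=2 → death, X_3=6
t=3: X=6, d=0 → birth, X_4=7
t=4: X=7, d=1 → birth, X_5=8
t=5: X=8, d=7 → hold, X_6=8
t=6: X=8, d=4 → death, X_7=7
t=7: X=7, d=3 → death, X_8=6
t=8: X=6, d=4 → death, X_9=5
t=9: X=5, d=4 → death, X_10=4
t=10: X=4, d=4 → death, X_11=3
t=11: X=3, d=5 → death, X_12=2
t=12: X=2, d=4 → death, X_13=1
t=13: X=1, d=8 → hold, X_14=1
t=14: X=1, d=4 → death, X_15=0
t=15: X=0, d=8 → hold, X_16=0


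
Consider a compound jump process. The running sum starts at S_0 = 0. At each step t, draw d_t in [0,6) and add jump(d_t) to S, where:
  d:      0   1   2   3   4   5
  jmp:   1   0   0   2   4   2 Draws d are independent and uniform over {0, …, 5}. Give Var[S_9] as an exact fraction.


69/4

Outcome values over d=0..5: [1, 0, 0, 2, 4, 2]
Σy = 9, Σy² = 25, M = 6
μ = 9/6 = 3/2,  σ² = 25/6 − (3/2)² = 23/12
Independent increments: Var[S_9] = 9·σ² = 9·(23/12) = 69/4


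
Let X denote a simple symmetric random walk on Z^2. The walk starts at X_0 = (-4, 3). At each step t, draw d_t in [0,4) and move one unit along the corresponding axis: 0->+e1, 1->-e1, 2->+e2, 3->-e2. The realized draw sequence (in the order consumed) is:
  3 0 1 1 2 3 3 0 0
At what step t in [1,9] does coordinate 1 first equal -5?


4

t=0: X=(-4, 3), d=3 → -e2, X_1=(-4, 2)
t=1: X=(-4, 2), d=0 → +e1, X_2=(-3, 2)
t=2: X=(-3, 2), d=1 → -e1, X_3=(-4, 2)
t=3: X=(-4, 2), d=1 → -e1, X_4=(-5, 2)
t=4: X=(-5, 2), d=2 → +e2, X_5=(-5, 3)
t=5: X=(-5, 3), d=3 → -e2, X_6=(-5, 2)
t=6: X=(-5, 2), d=3 → -e2, X_7=(-5, 1)
t=7: X=(-5, 1), d=0 → +e1, X_8=(-4, 1)
t=8: X=(-4, 1), d=0 → +e1, X_9=(-3, 1)


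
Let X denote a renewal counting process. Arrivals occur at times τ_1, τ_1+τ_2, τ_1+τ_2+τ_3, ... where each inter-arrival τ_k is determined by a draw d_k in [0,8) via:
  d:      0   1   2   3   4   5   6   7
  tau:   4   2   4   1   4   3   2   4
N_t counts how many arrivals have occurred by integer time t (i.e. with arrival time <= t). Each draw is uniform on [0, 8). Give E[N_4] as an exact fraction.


Inter-arrival values over d=0..7: [4, 2, 4, 1, 4, 3, 2, 4]
Each d has probability 1/8, so the pmf of τ is: f(1) = 1/8, f(2) = 1/4, f(3) = 1/8, f(4) = 1/2
Renewal equation for m(n) = E[N_n]: condition on τ_1 = k (if k <= n, one arrival plus a fresh copy on the remaining n−k steps): m(n) = F(n) + Σ_{k<=n} f(k)·m(n−k), where F(n) = P(τ <= n) and m(0) = 0
m(1) = F(1) = 1/8
m(2) = F(2) + f(1)·m(1) = 3/8 + 1/8·1/8 = 25/64
m(3) = F(3) + f(1)·m(2) + f(2)·m(1) = 1/2 + 1/8·25/64 + 1/4·1/8 = 297/512
m(4) = F(4) + f(1)·m(3) + f(2)·m(2) + f(3)·m(1) = 1 + 1/8·297/512 + 1/4·25/64 + 1/8·1/8 = 4857/4096
E[N_4] = m(4) = 4857/4096

4857/4096


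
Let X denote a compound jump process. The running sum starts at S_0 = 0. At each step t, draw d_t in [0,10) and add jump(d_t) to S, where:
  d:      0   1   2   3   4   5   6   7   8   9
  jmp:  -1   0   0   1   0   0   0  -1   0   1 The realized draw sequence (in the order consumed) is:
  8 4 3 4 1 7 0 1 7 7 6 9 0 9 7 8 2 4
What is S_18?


t=0: S=0, d=8, jump=0, S_1=0
t=1: S=0, d=4, jump=0, S_2=0
t=2: S=0, d=3, jump=1, S_3=1
t=3: S=1, d=4, jump=0, S_4=1
t=4: S=1, d=1, jump=0, S_5=1
t=5: S=1, d=7, jump=-1, S_6=0
t=6: S=0, d=0, jump=-1, S_7=-1
t=7: S=-1, d=1, jump=0, S_8=-1
t=8: S=-1, d=7, jump=-1, S_9=-2
t=9: S=-2, d=7, jump=-1, S_10=-3
t=10: S=-3, d=6, jump=0, S_11=-3
t=11: S=-3, d=9, jump=1, S_12=-2
t=12: S=-2, d=0, jump=-1, S_13=-3
t=13: S=-3, d=9, jump=1, S_14=-2
t=14: S=-2, d=7, jump=-1, S_15=-3
t=15: S=-3, d=8, jump=0, S_16=-3
t=16: S=-3, d=2, jump=0, S_17=-3
t=17: S=-3, d=4, jump=0, S_18=-3

-3


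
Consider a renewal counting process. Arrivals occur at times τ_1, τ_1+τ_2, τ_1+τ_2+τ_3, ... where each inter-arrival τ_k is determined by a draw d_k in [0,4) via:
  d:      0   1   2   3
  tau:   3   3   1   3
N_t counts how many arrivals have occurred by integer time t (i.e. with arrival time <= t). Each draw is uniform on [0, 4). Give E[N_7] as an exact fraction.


43333/16384

Inter-arrival values over d=0..3: [3, 3, 1, 3]
Each d has probability 1/4, so the pmf of τ is: f(1) = 1/4, f(3) = 3/4
Renewal equation for m(n) = E[N_n]: condition on τ_1 = k (if k <= n, one arrival plus a fresh copy on the remaining n−k steps): m(n) = F(n) + Σ_{k<=n} f(k)·m(n−k), where F(n) = P(τ <= n) and m(0) = 0
m(1) = F(1) = 1/4
m(2) = F(2) + f(1)·m(1) = 1/4 + 1/4·1/4 = 5/16
m(3) = F(3) + f(1)·m(2) = 1 + 1/4·5/16 = 69/64
m(4) = F(4) + f(1)·m(3) + f(3)·m(1) = 1 + 1/4·69/64 + 3/4·1/4 = 373/256
m(5) = F(5) + f(1)·m(4) + f(3)·m(2) = 1 + 1/4·373/256 + 3/4·5/16 = 1637/1024
m(6) = F(6) + f(1)·m(5) + f(3)·m(3) = 1 + 1/4·1637/1024 + 3/4·69/64 = 9045/4096
m(7) = F(7) + f(1)·m(6) + f(3)·m(4) = 1 + 1/4·9045/4096 + 3/4·373/256 = 43333/16384
E[N_7] = m(7) = 43333/16384


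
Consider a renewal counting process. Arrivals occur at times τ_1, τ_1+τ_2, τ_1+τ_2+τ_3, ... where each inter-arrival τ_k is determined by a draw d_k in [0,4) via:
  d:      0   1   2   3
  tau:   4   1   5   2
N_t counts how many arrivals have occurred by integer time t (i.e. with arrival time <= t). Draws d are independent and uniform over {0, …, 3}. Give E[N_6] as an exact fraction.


7561/4096

Inter-arrival values over d=0..3: [4, 1, 5, 2]
Each d has probability 1/4, so the pmf of τ is: f(1) = 1/4, f(2) = 1/4, f(4) = 1/4, f(5) = 1/4
Renewal equation for m(n) = E[N_n]: condition on τ_1 = k (if k <= n, one arrival plus a fresh copy on the remaining n−k steps): m(n) = F(n) + Σ_{k<=n} f(k)·m(n−k), where F(n) = P(τ <= n) and m(0) = 0
m(1) = F(1) = 1/4
m(2) = F(2) + f(1)·m(1) = 1/2 + 1/4·1/4 = 9/16
m(3) = F(3) + f(1)·m(2) + f(2)·m(1) = 1/2 + 1/4·9/16 + 1/4·1/4 = 45/64
m(4) = F(4) + f(1)·m(3) + f(2)·m(2) = 3/4 + 1/4·45/64 + 1/4·9/16 = 273/256
m(5) = F(5) + f(1)·m(4) + f(2)·m(3) + f(4)·m(1) = 1 + 1/4·273/256 + 1/4·45/64 + 1/4·1/4 = 1541/1024
m(6) = F(6) + f(1)·m(5) + f(2)·m(4) + f(4)·m(2) + f(5)·m(1) = 1 + 1/4·1541/1024 + 1/4·273/256 + 1/4·9/16 + 1/4·1/4 = 7561/4096
E[N_6] = m(6) = 7561/4096


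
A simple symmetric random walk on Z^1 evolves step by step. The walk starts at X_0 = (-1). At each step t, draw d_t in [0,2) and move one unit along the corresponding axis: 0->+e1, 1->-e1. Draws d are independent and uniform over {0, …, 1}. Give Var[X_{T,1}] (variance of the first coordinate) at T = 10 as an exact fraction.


Outcome values over d=0..1: [1, -1]
Σy = 0, Σy² = 2, M = 2
μ = 0/2 = 0,  σ² = 2/2 − (0)² = 1
Independent increments: Var[X_10] = 10·σ² = 10·(1) = 10

10


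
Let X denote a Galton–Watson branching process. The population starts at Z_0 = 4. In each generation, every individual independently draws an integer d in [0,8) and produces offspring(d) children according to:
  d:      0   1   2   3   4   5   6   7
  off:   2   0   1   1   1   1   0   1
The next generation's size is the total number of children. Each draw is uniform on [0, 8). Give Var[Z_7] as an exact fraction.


3446292980543/1099511627776

Outcome values over d=0..7: [2, 0, 1, 1, 1, 1, 0, 1]
Σy = 7, Σy² = 9, M = 8
μ = 7/8 = 7/8,  σ² = 9/8 − (7/8)² = 23/64
V_0 = 0, E_0 = 4
V_1 = 23/64·E_0 + (7/8)²·V_0 = 23/16;  E_1 = 7/2
V_2 = 23/64·E_1 + (7/8)²·V_1 = 2415/1024;  E_2 = 49/16
V_3 = 23/64·E_2 + (7/8)²·V_2 = 190463/65536;  E_3 = 343/128
V_4 = 23/64·E_3 + (7/8)²·V_3 = 13371855/4194304;  E_4 = 2401/1024
V_5 = 23/64·E_4 + (7/8)²·V_4 = 881414303/268435456;  E_5 = 16807/8192
V_6 = 23/64·E_5 + (7/8)²·V_5 = 55856131695/17179869184;  E_6 = 117649/65536
V_7 = 23/64·E_6 + (7/8)²·V_6 = 3446292980543/1099511627776;  E_7 = 823543/524288


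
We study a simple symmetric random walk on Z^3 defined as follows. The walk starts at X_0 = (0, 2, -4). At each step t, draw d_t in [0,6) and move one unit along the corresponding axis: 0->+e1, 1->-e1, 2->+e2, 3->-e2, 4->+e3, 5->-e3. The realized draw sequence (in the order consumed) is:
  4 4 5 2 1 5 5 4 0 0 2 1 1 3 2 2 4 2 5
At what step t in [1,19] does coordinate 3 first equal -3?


1

t=0: X=(0, 2, -4), d=4 → +e3, X_1=(0, 2, -3)
t=1: X=(0, 2, -3), d=4 → +e3, X_2=(0, 2, -2)
t=2: X=(0, 2, -2), d=5 → -e3, X_3=(0, 2, -3)
t=3: X=(0, 2, -3), d=2 → +e2, X_4=(0, 3, -3)
t=4: X=(0, 3, -3), d=1 → -e1, X_5=(-1, 3, -3)
t=5: X=(-1, 3, -3), d=5 → -e3, X_6=(-1, 3, -4)
t=6: X=(-1, 3, -4), d=5 → -e3, X_7=(-1, 3, -5)
t=7: X=(-1, 3, -5), d=4 → +e3, X_8=(-1, 3, -4)
t=8: X=(-1, 3, -4), d=0 → +e1, X_9=(0, 3, -4)
t=9: X=(0, 3, -4), d=0 → +e1, X_10=(1, 3, -4)
t=10: X=(1, 3, -4), d=2 → +e2, X_11=(1, 4, -4)
t=11: X=(1, 4, -4), d=1 → -e1, X_12=(0, 4, -4)
t=12: X=(0, 4, -4), d=1 → -e1, X_13=(-1, 4, -4)
t=13: X=(-1, 4, -4), d=3 → -e2, X_14=(-1, 3, -4)
t=14: X=(-1, 3, -4), d=2 → +e2, X_15=(-1, 4, -4)
t=15: X=(-1, 4, -4), d=2 → +e2, X_16=(-1, 5, -4)
t=16: X=(-1, 5, -4), d=4 → +e3, X_17=(-1, 5, -3)
t=17: X=(-1, 5, -3), d=2 → +e2, X_18=(-1, 6, -3)
t=18: X=(-1, 6, -3), d=5 → -e3, X_19=(-1, 6, -4)


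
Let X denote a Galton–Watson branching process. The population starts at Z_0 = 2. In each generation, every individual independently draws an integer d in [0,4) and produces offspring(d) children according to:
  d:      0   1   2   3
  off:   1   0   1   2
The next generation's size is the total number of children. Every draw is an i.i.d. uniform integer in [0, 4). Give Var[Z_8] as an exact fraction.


8

Outcome values over d=0..3: [1, 0, 1, 2]
Σy = 4, Σy² = 6, M = 4
μ = 4/4 = 1,  σ² = 6/4 − (1)² = 1/2
V_0 = 0, E_0 = 2
V_1 = 1/2·E_0 + (1)²·V_0 = 1;  E_1 = 2
V_2 = 1/2·E_1 + (1)²·V_1 = 2;  E_2 = 2
V_3 = 1/2·E_2 + (1)²·V_2 = 3;  E_3 = 2
V_4 = 1/2·E_3 + (1)²·V_3 = 4;  E_4 = 2
V_5 = 1/2·E_4 + (1)²·V_4 = 5;  E_5 = 2
V_6 = 1/2·E_5 + (1)²·V_5 = 6;  E_6 = 2
V_7 = 1/2·E_6 + (1)²·V_6 = 7;  E_7 = 2
V_8 = 1/2·E_7 + (1)²·V_7 = 8;  E_8 = 2


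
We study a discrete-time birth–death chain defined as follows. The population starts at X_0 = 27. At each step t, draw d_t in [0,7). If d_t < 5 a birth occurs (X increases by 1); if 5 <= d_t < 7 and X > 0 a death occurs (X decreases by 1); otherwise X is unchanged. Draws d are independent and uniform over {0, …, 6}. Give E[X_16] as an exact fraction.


X can drop by at most 1 per step and X_0 = 27 > T = 16, so X_t >= 27 − t >= 11 > 0 for every t <= 16: the floor at 0 (the 'and X > 0' condition) never binds. Hence X_16 = X_0 + Σ_{t<16} Y_t with i.i.d. increments Y_t = y(d_t) ∈ {+1, −1, 0}.
Outcome values over d=0..6: [1, 1, 1, 1, 1, -1, -1]
Σy = 3, Σy² = 7, M = 7
μ = 3/7 = 3/7,  σ² = 7/7 − (3/7)² = 40/49
E[X_16] = 27 + 16·(3/7) = 237/7

237/7


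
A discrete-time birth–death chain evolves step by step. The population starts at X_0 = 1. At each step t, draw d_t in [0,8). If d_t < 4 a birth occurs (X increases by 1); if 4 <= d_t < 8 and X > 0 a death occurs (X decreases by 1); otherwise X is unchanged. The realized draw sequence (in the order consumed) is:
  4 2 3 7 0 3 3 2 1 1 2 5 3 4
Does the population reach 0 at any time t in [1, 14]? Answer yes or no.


t=0: X=1, d=4 → death, X_1=0
t=1: X=0, d=2 → birth, X_2=1
t=2: X=1, d=3 → birth, X_3=2
t=3: X=2, d=7 → death, X_4=1
t=4: X=1, d=0 → birth, X_5=2
t=5: X=2, d=3 → birth, X_6=3
t=6: X=3, d=3 → birth, X_7=4
t=7: X=4, d=2 → birth, X_8=5
t=8: X=5, d=1 → birth, X_9=6
t=9: X=6, d=1 → birth, X_10=7
t=10: X=7, d=2 → birth, X_11=8
t=11: X=8, d=5 → death, X_12=7
t=12: X=7, d=3 → birth, X_13=8
t=13: X=8, d=4 → death, X_14=7

yes


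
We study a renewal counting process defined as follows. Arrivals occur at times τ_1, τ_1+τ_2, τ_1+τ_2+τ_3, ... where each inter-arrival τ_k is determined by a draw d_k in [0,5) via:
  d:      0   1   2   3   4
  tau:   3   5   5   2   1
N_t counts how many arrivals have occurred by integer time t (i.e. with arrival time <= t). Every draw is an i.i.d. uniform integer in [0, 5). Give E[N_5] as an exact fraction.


Inter-arrival values over d=0..4: [3, 5, 5, 2, 1]
Each d has probability 1/5, so the pmf of τ is: f(1) = 1/5, f(2) = 1/5, f(3) = 1/5, f(5) = 2/5
Renewal equation for m(n) = E[N_n]: condition on τ_1 = k (if k <= n, one arrival plus a fresh copy on the remaining n−k steps): m(n) = F(n) + Σ_{k<=n} f(k)·m(n−k), where F(n) = P(τ <= n) and m(0) = 0
m(1) = F(1) = 1/5
m(2) = F(2) + f(1)·m(1) = 2/5 + 1/5·1/5 = 11/25
m(3) = F(3) + f(1)·m(2) + f(2)·m(1) = 3/5 + 1/5·11/25 + 1/5·1/5 = 91/125
m(4) = F(4) + f(1)·m(3) + f(2)·m(2) + f(3)·m(1) = 3/5 + 1/5·91/125 + 1/5·11/25 + 1/5·1/5 = 546/625
m(5) = F(5) + f(1)·m(4) + f(2)·m(3) + f(3)·m(2) = 1 + 1/5·546/625 + 1/5·91/125 + 1/5·11/25 = 4401/3125
E[N_5] = m(5) = 4401/3125

4401/3125


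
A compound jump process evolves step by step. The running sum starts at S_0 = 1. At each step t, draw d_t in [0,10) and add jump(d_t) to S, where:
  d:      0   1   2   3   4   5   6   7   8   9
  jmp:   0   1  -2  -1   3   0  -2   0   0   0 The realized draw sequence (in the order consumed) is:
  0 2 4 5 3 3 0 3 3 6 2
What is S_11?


t=0: S=1, d=0, jump=0, S_1=1
t=1: S=1, d=2, jump=-2, S_2=-1
t=2: S=-1, d=4, jump=3, S_3=2
t=3: S=2, d=5, jump=0, S_4=2
t=4: S=2, d=3, jump=-1, S_5=1
t=5: S=1, d=3, jump=-1, S_6=0
t=6: S=0, d=0, jump=0, S_7=0
t=7: S=0, d=3, jump=-1, S_8=-1
t=8: S=-1, d=3, jump=-1, S_9=-2
t=9: S=-2, d=6, jump=-2, S_10=-4
t=10: S=-4, d=2, jump=-2, S_11=-6

-6


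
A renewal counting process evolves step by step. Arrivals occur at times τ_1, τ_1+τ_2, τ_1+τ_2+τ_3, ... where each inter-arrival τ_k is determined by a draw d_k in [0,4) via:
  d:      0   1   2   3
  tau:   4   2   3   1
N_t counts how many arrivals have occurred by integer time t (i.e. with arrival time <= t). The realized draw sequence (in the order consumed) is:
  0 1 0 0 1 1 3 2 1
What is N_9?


2

draw d_1=0: τ_1=4, arrival time A_1=4
draw d_2=1: τ_2=2, arrival time A_2=6
draw d_3=0: τ_3=4, arrival time A_3=10
draw d_4=0: τ_4=4, arrival time A_4=14
draw d_5=1: τ_5=2, arrival time A_5=16
draw d_6=1: τ_6=2, arrival time A_6=18
draw d_7=3: τ_7=1, arrival time A_7=19
draw d_8=2: τ_8=3, arrival time A_8=22
draw d_9=1: τ_9=2, arrival time A_9=24
N_t over t=0..9: 0:0 1:0 2:0 3:0 4:1 5:1 6:2 7:2 8:2 9:2


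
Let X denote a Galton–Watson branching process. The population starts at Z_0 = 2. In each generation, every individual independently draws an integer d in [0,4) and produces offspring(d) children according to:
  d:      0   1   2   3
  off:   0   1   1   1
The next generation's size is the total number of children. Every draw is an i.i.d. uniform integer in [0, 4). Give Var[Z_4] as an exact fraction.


Outcome values over d=0..3: [0, 1, 1, 1]
Σy = 3, Σy² = 3, M = 4
μ = 3/4 = 3/4,  σ² = 3/4 − (3/4)² = 3/16
V_0 = 0, E_0 = 2
V_1 = 3/16·E_0 + (3/4)²·V_0 = 3/8;  E_1 = 3/2
V_2 = 3/16·E_1 + (3/4)²·V_1 = 63/128;  E_2 = 9/8
V_3 = 3/16·E_2 + (3/4)²·V_2 = 999/2048;  E_3 = 27/32
V_4 = 3/16·E_3 + (3/4)²·V_3 = 14175/32768;  E_4 = 81/128

14175/32768


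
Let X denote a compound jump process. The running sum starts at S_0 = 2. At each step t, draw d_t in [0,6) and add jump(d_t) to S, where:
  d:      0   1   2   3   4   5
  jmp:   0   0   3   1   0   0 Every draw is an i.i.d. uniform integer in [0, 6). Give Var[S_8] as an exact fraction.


Outcome values over d=0..5: [0, 0, 3, 1, 0, 0]
Σy = 4, Σy² = 10, M = 6
μ = 4/6 = 2/3,  σ² = 10/6 − (2/3)² = 11/9
Independent increments: Var[S_8] = 8·σ² = 8·(11/9) = 88/9

88/9


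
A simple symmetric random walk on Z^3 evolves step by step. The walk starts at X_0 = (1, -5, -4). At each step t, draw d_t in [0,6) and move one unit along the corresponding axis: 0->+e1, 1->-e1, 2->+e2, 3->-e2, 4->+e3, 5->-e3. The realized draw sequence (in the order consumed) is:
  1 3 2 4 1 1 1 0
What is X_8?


t=0: X=(1, -5, -4), d=1 → -e1, X_1=(0, -5, -4)
t=1: X=(0, -5, -4), d=3 → -e2, X_2=(0, -6, -4)
t=2: X=(0, -6, -4), d=2 → +e2, X_3=(0, -5, -4)
t=3: X=(0, -5, -4), d=4 → +e3, X_4=(0, -5, -3)
t=4: X=(0, -5, -3), d=1 → -e1, X_5=(-1, -5, -3)
t=5: X=(-1, -5, -3), d=1 → -e1, X_6=(-2, -5, -3)
t=6: X=(-2, -5, -3), d=1 → -e1, X_7=(-3, -5, -3)
t=7: X=(-3, -5, -3), d=0 → +e1, X_8=(-2, -5, -3)

(-2, -5, -3)


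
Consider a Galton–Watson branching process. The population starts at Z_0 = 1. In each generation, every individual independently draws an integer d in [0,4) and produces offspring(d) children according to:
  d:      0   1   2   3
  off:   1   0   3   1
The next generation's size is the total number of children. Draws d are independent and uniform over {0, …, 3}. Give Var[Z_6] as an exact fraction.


Outcome values over d=0..3: [1, 0, 3, 1]
Σy = 5, Σy² = 11, M = 4
μ = 5/4 = 5/4,  σ² = 11/4 − (5/4)² = 19/16
V_0 = 0, E_0 = 1
V_1 = 19/16·E_0 + (5/4)²·V_0 = 19/16;  E_1 = 5/4
V_2 = 19/16·E_1 + (5/4)²·V_1 = 855/256;  E_2 = 25/16
V_3 = 19/16·E_2 + (5/4)²·V_2 = 28975/4096;  E_3 = 125/64
V_4 = 19/16·E_3 + (5/4)²·V_3 = 876375/65536;  E_4 = 625/256
V_5 = 19/16·E_4 + (5/4)²·V_4 = 24949375/1048576;  E_5 = 3125/1024
V_6 = 19/16·E_5 + (5/4)²·V_5 = 684534375/16777216;  E_6 = 15625/4096

684534375/16777216


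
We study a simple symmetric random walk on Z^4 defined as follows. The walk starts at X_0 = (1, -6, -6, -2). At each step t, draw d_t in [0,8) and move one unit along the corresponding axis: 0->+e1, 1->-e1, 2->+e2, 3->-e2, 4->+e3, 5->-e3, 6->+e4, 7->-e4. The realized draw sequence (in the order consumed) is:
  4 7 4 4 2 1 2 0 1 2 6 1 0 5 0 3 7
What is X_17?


t=0: X=(1, -6, -6, -2), d=4 → +e3, X_1=(1, -6, -5, -2)
t=1: X=(1, -6, -5, -2), d=7 → -e4, X_2=(1, -6, -5, -3)
t=2: X=(1, -6, -5, -3), d=4 → +e3, X_3=(1, -6, -4, -3)
t=3: X=(1, -6, -4, -3), d=4 → +e3, X_4=(1, -6, -3, -3)
t=4: X=(1, -6, -3, -3), d=2 → +e2, X_5=(1, -5, -3, -3)
t=5: X=(1, -5, -3, -3), d=1 → -e1, X_6=(0, -5, -3, -3)
t=6: X=(0, -5, -3, -3), d=2 → +e2, X_7=(0, -4, -3, -3)
t=7: X=(0, -4, -3, -3), d=0 → +e1, X_8=(1, -4, -3, -3)
t=8: X=(1, -4, -3, -3), d=1 → -e1, X_9=(0, -4, -3, -3)
t=9: X=(0, -4, -3, -3), d=2 → +e2, X_10=(0, -3, -3, -3)
t=10: X=(0, -3, -3, -3), d=6 → +e4, X_11=(0, -3, -3, -2)
t=11: X=(0, -3, -3, -2), d=1 → -e1, X_12=(-1, -3, -3, -2)
t=12: X=(-1, -3, -3, -2), d=0 → +e1, X_13=(0, -3, -3, -2)
t=13: X=(0, -3, -3, -2), d=5 → -e3, X_14=(0, -3, -4, -2)
t=14: X=(0, -3, -4, -2), d=0 → +e1, X_15=(1, -3, -4, -2)
t=15: X=(1, -3, -4, -2), d=3 → -e2, X_16=(1, -4, -4, -2)
t=16: X=(1, -4, -4, -2), d=7 → -e4, X_17=(1, -4, -4, -3)

(1, -4, -4, -3)


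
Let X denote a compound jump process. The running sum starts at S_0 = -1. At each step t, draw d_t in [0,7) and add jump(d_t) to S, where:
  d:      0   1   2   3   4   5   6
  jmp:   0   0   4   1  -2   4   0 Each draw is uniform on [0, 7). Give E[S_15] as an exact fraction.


Outcome values over d=0..6: [0, 0, 4, 1, -2, 4, 0]
Σy = 7, Σy² = 37, M = 7
μ = 7/7 = 1,  σ² = 37/7 − (1)² = 30/7
E[S_15] = -1 + 15·(1) = 14

14


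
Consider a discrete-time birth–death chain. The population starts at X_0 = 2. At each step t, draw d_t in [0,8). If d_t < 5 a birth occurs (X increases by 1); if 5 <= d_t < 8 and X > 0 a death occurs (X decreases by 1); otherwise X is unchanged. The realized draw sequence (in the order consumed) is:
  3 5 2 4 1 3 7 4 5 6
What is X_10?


4

t=0: X=2, d=3 → birth, X_1=3
t=1: X=3, d=5 → death, X_2=2
t=2: X=2, d=2 → birth, X_3=3
t=3: X=3, d=4 → birth, X_4=4
t=4: X=4, d=1 → birth, X_5=5
t=5: X=5, d=3 → birth, X_6=6
t=6: X=6, d=7 → death, X_7=5
t=7: X=5, d=4 → birth, X_8=6
t=8: X=6, d=5 → death, X_9=5
t=9: X=5, d=6 → death, X_10=4


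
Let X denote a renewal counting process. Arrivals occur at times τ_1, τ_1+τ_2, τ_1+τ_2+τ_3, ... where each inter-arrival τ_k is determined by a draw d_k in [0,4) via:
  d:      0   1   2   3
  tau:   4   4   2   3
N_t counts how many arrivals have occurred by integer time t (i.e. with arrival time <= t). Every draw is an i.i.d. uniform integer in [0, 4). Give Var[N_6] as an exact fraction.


1151/4096

Inter-arrival values over d=0..3: [4, 4, 2, 3]
Each d has probability 1/4, so the pmf of τ is: f(2) = 1/4, f(3) = 1/4, f(4) = 1/2
Let p_n(j) = P(N_n = j), with p_0 = [1]. Condition on τ_1: p_n(0) = P(τ > n), and for j >= 1, p_n(j) = Σ_{k<=n} f(k)·p_{n−k}(j−1)
p_1 = [1]  (j = 0)
p_2 = [3/4, 1/4]  (j = 0..1)
p_3 = [1/2, 1/2]  (j = 0..1)
p_4 = [0, 15/16, 1/16]  (j = 0..2)
p_5 = [0, 13/16, 3/16]  (j = 0..2)
p_6 = [0, 1/2, 31/64, 1/64]  (j = 0..3)
E[N_6] = Σ j·p_6(j) = 97/64;  E[N_6²] = Σ j²·p_6(j) = 165/64
Var[N_6] = 165/64 − (97/64)² = 1151/4096
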